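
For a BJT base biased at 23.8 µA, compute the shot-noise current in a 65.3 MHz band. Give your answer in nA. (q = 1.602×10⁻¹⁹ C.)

22.3 nA

I_n = √(2qI·B)
2qI·B = 2 × 1.602×10⁻¹⁹ × 2.38×10⁻⁵ × 6.53×10⁷ = 4.98×10⁻¹⁶ A²
I_n = √(4.98×10⁻¹⁶) = 2.23×10⁻⁸ A = 22.3 nA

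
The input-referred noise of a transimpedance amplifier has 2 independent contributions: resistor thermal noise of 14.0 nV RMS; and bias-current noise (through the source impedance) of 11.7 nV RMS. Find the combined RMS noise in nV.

18.2 nV

Uncorrelated sources add in power (mean-square): V_tot = √(ΣV_i²)
V_tot = √[(1.40×10⁻⁸)² + (1.17×10⁻⁸)²] = 1.82×10⁻⁸ V = 18.2 nV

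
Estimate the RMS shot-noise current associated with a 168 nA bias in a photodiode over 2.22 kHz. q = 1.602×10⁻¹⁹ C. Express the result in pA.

I_n = √(2qI·B)
2qI·B = 2 × 1.602×10⁻¹⁹ × 1.68×10⁻⁷ × 2.22×10³ = 1.19×10⁻²² A²
I_n = √(1.19×10⁻²²) = 1.09×10⁻¹¹ A = 10.9 pA

10.9 pA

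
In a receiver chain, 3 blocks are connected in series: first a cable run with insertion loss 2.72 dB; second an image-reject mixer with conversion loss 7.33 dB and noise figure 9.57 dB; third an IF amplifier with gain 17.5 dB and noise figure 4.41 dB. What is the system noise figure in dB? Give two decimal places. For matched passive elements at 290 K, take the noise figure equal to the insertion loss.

Convert to linear (a loss of L dB is a gain of −L dB): F_i = 10^(NF_i/10), G_i = 10^(G_i,dB/10)
  Stage 1: F_1 = 10^(2.72/10) = 1.871, G_1 = 10^(−2.72/10) = 0.5346
  Stage 2: F_2 = 10^(9.57/10) = 9.057, G_2 = 10^(−7.33/10) = 0.1849
  Stage 3: F_3 = 10^(4.41/10) = 2.761, G_3 = 10^(17.5/10) = 56.23
Friis cascade:
  F = 1.871 + (9.057 − 1)/0.5346 + (2.761 − 1)/0.09886 = 34.75
NF = 10 log₁₀(34.75) = 15.41 dB

15.41 dB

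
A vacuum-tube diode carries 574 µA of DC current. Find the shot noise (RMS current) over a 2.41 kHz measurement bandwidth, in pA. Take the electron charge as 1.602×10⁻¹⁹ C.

I_n = √(2qI·B)
2qI·B = 2 × 1.602×10⁻¹⁹ × 5.74×10⁻⁴ × 2.41×10³ = 4.43×10⁻¹⁹ A²
I_n = √(4.43×10⁻¹⁹) = 6.66×10⁻¹⁰ A = 666 pA

666 pA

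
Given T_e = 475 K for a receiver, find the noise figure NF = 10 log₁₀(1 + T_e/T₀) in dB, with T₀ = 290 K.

F = 1 + T_e/T₀ = 1 + 475/290 = 2.63793
NF = 10 log₁₀(2.63793) = 4.21 dB

4.21 dB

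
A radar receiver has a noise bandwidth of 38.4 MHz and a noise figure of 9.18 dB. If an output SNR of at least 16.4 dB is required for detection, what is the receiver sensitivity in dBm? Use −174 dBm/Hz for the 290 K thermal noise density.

−72.6 dBm

Sensitivity = −174 + 10 log₁₀(B) + NF + SNR_min
= −174 + 75.84 + 9.18 + 16.4
= −72.58 dBm → −72.6 dBm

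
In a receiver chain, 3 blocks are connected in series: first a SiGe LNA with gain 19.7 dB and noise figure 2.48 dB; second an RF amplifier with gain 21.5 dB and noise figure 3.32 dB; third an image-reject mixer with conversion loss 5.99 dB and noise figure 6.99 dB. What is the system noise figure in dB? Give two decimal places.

Convert to linear (a loss of L dB is a gain of −L dB): F_i = 10^(NF_i/10), G_i = 10^(G_i,dB/10)
  Stage 1: F_1 = 10^(2.48/10) = 1.770, G_1 = 10^(19.7/10) = 93.33
  Stage 2: F_2 = 10^(3.32/10) = 2.148, G_2 = 10^(21.5/10) = 141.3
  Stage 3: F_3 = 10^(6.99/10) = 5.000, G_3 = 10^(−5.99/10) = 0.2518
Friis cascade:
  F = 1.770 + (2.148 − 1)/93.33 + (5.000 − 1)/1.318×10⁴ = 1.783
NF = 10 log₁₀(1.783) = 2.51 dB

2.51 dB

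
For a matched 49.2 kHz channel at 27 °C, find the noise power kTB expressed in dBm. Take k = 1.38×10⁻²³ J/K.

T = 27 °C + 273.15 = 300.15 K
P_n = kTB = 1.38×10⁻²³ × 300.15 × 4.92×10⁴ = 2.04×10⁻¹⁶ W
In dBm: 10 log₁₀(2.04×10⁻¹⁶ / 10⁻³) = −126.9 dBm

−126.9 dBm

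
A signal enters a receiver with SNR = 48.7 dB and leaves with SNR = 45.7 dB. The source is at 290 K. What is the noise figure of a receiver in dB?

NF (dB) = SNR_in(dB) − SNR_out(dB) when the source is at T₀
NF = 48.7 − 45.7 = 3.0 dB

3.0 dB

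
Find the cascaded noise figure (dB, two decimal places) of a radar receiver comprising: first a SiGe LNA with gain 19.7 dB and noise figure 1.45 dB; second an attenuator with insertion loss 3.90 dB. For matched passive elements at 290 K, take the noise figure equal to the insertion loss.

Convert to linear (a loss of L dB is a gain of −L dB): F_i = 10^(NF_i/10), G_i = 10^(G_i,dB/10)
  Stage 1: F_1 = 10^(1.45/10) = 1.396, G_1 = 10^(19.7/10) = 93.33
  Stage 2: F_2 = 10^(3.90/10) = 2.455, G_2 = 10^(−3.90/10) = 0.4074
Friis cascade:
  F = 1.396 + (2.455 − 1)/93.33 = 1.412
NF = 10 log₁₀(1.412) = 1.50 dB

1.50 dB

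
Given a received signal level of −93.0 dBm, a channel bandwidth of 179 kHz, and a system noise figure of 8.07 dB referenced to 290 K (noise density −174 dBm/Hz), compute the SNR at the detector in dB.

Noise floor: N = −174 + 10 log₁₀(B) + NF
10 log₁₀(1.79×10⁵) = 52.53 dB
N = −174 + 52.53 + 8.07 = −113.40 dBm
SNR = P_sig − N = −93.0 − (−113.40) = 20.40 dB → 20.4 dB

20.4 dB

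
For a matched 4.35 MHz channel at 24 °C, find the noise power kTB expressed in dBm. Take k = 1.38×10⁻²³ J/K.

−107.5 dBm

T = 24 °C + 273.15 = 297.15 K
P_n = kTB = 1.38×10⁻²³ × 297.15 × 4.35×10⁶ = 1.78×10⁻¹⁴ W
In dBm: 10 log₁₀(1.78×10⁻¹⁴ / 10⁻³) = −107.5 dBm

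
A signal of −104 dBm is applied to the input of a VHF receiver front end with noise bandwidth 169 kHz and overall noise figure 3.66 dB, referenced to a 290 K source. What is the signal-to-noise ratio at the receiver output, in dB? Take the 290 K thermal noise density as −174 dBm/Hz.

Noise floor: N = −174 + 10 log₁₀(B) + NF
10 log₁₀(1.69×10⁵) = 52.28 dB
N = −174 + 52.28 + 3.66 = −118.06 dBm
SNR = P_sig − N = −104 − (−118.06) = 14.06 dB → 14.1 dB

14.1 dB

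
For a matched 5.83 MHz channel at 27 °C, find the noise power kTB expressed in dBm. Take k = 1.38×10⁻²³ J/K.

T = 27 °C + 273.15 = 300.15 K
P_n = kTB = 1.38×10⁻²³ × 300.15 × 5.83×10⁶ = 2.41×10⁻¹⁴ W
In dBm: 10 log₁₀(2.41×10⁻¹⁴ / 10⁻³) = −106.2 dBm

−106.2 dBm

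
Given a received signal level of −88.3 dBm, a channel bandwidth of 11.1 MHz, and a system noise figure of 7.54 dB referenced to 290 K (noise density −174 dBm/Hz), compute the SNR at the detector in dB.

Noise floor: N = −174 + 10 log₁₀(B) + NF
10 log₁₀(1.11×10⁷) = 70.45 dB
N = −174 + 70.45 + 7.54 = −96.01 dBm
SNR = P_sig − N = −88.3 − (−96.01) = 7.71 dB → 7.7 dB

7.7 dB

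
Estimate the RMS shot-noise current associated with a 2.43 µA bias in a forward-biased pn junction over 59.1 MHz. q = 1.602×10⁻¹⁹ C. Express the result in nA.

6.78 nA

I_n = √(2qI·B)
2qI·B = 2 × 1.602×10⁻¹⁹ × 2.43×10⁻⁶ × 5.91×10⁷ = 4.60×10⁻¹⁷ A²
I_n = √(4.60×10⁻¹⁷) = 6.78×10⁻⁹ A = 6.78 nA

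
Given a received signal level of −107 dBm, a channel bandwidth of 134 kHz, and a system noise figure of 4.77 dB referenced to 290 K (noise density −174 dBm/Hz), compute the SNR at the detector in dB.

11.0 dB

Noise floor: N = −174 + 10 log₁₀(B) + NF
10 log₁₀(1.34×10⁵) = 51.27 dB
N = −174 + 51.27 + 4.77 = −117.96 dBm
SNR = P_sig − N = −107 − (−117.96) = 10.96 dB → 11.0 dB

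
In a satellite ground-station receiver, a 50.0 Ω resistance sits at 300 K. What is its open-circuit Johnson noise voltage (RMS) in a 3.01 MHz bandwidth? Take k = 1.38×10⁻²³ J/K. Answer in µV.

1.58 µV

V_n = √(4kTRB)
4kTRB = 4 × 1.38×10⁻²³ × 300 × 5.00×10¹ × 3.01×10⁶ = 2.49×10⁻¹² V²
V_n = √(2.49×10⁻¹²) = 1.58×10⁻⁶ V = 1.58 µV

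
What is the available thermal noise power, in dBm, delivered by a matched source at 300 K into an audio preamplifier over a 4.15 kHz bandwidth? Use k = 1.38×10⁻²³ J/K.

P_n = kTB = 1.38×10⁻²³ × 300 × 4.15×10³ = 1.72×10⁻¹⁷ W
In dBm: 10 log₁₀(1.72×10⁻¹⁷ / 10⁻³) = −137.6 dBm

−137.6 dBm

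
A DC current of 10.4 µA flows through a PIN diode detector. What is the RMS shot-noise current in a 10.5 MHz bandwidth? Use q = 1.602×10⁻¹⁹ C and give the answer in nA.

I_n = √(2qI·B)
2qI·B = 2 × 1.602×10⁻¹⁹ × 1.04×10⁻⁵ × 1.05×10⁷ = 3.50×10⁻¹⁷ A²
I_n = √(3.50×10⁻¹⁷) = 5.92×10⁻⁹ A = 5.92 nA

5.92 nA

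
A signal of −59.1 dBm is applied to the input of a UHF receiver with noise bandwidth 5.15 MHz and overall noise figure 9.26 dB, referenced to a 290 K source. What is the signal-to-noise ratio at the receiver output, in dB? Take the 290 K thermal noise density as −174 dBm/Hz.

Noise floor: N = −174 + 10 log₁₀(B) + NF
10 log₁₀(5.15×10⁶) = 67.12 dB
N = −174 + 67.12 + 9.26 = −97.62 dBm
SNR = P_sig − N = −59.1 − (−97.62) = 38.52 dB → 38.5 dB

38.5 dB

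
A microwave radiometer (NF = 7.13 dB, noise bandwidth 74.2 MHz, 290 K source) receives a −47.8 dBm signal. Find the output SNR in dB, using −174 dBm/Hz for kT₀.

40.4 dB

Noise floor: N = −174 + 10 log₁₀(B) + NF
10 log₁₀(7.42×10⁷) = 78.7 dB
N = −174 + 78.7 + 7.13 = −88.17 dBm
SNR = P_sig − N = −47.8 − (−88.17) = 40.37 dB → 40.4 dB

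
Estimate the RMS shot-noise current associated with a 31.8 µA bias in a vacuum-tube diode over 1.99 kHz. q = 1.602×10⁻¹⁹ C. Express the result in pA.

I_n = √(2qI·B)
2qI·B = 2 × 1.602×10⁻¹⁹ × 3.18×10⁻⁵ × 1.99×10³ = 2.03×10⁻²⁰ A²
I_n = √(2.03×10⁻²⁰) = 1.42×10⁻¹⁰ A = 142 pA

142 pA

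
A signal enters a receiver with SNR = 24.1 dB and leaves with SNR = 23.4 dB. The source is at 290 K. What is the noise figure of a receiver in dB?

0.7 dB

NF (dB) = SNR_in(dB) − SNR_out(dB) when the source is at T₀
NF = 24.1 − 23.4 = 0.7 dB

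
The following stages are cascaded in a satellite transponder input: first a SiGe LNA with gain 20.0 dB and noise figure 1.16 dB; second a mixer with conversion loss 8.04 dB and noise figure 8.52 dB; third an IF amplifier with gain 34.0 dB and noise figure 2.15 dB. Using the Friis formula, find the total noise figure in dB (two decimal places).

1.49 dB

Convert to linear (a loss of L dB is a gain of −L dB): F_i = 10^(NF_i/10), G_i = 10^(G_i,dB/10)
  Stage 1: F_1 = 10^(1.16/10) = 1.306, G_1 = 10^(20.0/10) = 100.0
  Stage 2: F_2 = 10^(8.52/10) = 7.112, G_2 = 10^(−8.04/10) = 0.1570
  Stage 3: F_3 = 10^(2.15/10) = 1.641, G_3 = 10^(34.0/10) = 2512
Friis cascade:
  F = 1.306 + (7.112 − 1)/100.0 + (1.641 − 1)/15.70 = 1.408
NF = 10 log₁₀(1.408) = 1.49 dB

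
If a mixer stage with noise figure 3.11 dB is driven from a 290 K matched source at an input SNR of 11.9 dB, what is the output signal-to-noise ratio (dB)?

By definition F = SNR_in/SNR_out, so in dB: SNR_out = SNR_in − NF
SNR_out = 11.9 − 3.11 = 8.79 dB

8.79 dB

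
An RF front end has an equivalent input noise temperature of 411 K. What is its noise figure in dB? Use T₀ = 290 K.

3.83 dB

F = 1 + T_e/T₀ = 1 + 411/290 = 2.41724
NF = 10 log₁₀(2.41724) = 3.83 dB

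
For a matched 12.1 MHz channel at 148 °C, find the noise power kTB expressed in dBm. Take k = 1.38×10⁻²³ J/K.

−101.5 dBm

T = 148 °C + 273.15 = 421.15 K
P_n = kTB = 1.38×10⁻²³ × 421.15 × 1.21×10⁷ = 7.03×10⁻¹⁴ W
In dBm: 10 log₁₀(7.03×10⁻¹⁴ / 10⁻³) = −101.5 dBm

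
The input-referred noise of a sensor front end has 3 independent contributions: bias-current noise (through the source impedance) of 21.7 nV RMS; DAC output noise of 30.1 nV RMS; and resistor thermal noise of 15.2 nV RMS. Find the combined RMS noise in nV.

40.1 nV

Uncorrelated sources add in power (mean-square): V_tot = √(ΣV_i²)
V_tot = √[(2.17×10⁻⁸)² + (3.01×10⁻⁸)² + (1.52×10⁻⁸)²] = 4.01×10⁻⁸ V = 40.1 nV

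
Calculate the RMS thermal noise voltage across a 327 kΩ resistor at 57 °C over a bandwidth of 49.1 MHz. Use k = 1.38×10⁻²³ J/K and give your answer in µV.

T = 57 °C + 273.15 = 330.15 K
V_n = √(4kTRB)
4kTRB = 4 × 1.38×10⁻²³ × 330.15 × 3.27×10⁵ × 4.91×10⁷ = 2.93×10⁻⁷ V²
V_n = √(2.93×10⁻⁷) = 5.41×10⁻⁴ V = 541 µV

541 µV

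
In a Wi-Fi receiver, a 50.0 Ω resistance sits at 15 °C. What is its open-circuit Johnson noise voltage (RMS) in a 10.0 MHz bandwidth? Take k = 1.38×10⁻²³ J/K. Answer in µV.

2.82 µV

T = 15 °C + 273.15 = 288.15 K
V_n = √(4kTRB)
4kTRB = 4 × 1.38×10⁻²³ × 288.15 × 5.00×10¹ × 1.00×10⁷ = 7.95×10⁻¹² V²
V_n = √(7.95×10⁻¹²) = 2.82×10⁻⁶ V = 2.82 µV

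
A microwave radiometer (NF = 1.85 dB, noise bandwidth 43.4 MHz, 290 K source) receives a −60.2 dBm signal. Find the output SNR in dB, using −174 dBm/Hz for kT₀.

35.6 dB

Noise floor: N = −174 + 10 log₁₀(B) + NF
10 log₁₀(4.34×10⁷) = 76.37 dB
N = −174 + 76.37 + 1.85 = −95.78 dBm
SNR = P_sig − N = −60.2 − (−95.78) = 35.58 dB → 35.6 dB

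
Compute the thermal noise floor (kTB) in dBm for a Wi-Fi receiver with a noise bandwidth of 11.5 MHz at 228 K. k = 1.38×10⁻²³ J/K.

P_n = kTB = 1.38×10⁻²³ × 228 × 1.15×10⁷ = 3.62×10⁻¹⁴ W
In dBm: 10 log₁₀(3.62×10⁻¹⁴ / 10⁻³) = −104.4 dBm

−104.4 dBm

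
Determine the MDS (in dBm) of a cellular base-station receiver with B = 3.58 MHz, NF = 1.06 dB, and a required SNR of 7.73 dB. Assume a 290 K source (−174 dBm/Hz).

−99.7 dBm

Sensitivity = −174 + 10 log₁₀(B) + NF + SNR_min
= −174 + 65.54 + 1.06 + 7.73
= −99.67 dBm → −99.7 dBm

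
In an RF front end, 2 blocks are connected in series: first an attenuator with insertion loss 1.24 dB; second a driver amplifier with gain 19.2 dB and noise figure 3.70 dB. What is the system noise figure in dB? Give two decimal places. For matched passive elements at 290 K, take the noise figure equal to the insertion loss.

4.94 dB

Convert to linear (a loss of L dB is a gain of −L dB): F_i = 10^(NF_i/10), G_i = 10^(G_i,dB/10)
  Stage 1: F_1 = 10^(1.24/10) = 1.330, G_1 = 10^(−1.24/10) = 0.7516
  Stage 2: F_2 = 10^(3.70/10) = 2.344, G_2 = 10^(19.2/10) = 83.18
Friis cascade:
  F = 1.330 + (2.344 − 1)/0.7516 = 3.119
NF = 10 log₁₀(3.119) = 4.94 dB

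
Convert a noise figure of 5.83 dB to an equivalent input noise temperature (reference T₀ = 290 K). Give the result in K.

F = 10^(5.83/10) = 3.82825
T_e = (F − 1)·T₀ = (3.82825 − 1) × 290 = 820 K

820 K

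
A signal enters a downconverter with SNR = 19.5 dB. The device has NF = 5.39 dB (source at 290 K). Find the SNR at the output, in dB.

14.11 dB

By definition F = SNR_in/SNR_out, so in dB: SNR_out = SNR_in − NF
SNR_out = 19.5 − 5.39 = 14.11 dB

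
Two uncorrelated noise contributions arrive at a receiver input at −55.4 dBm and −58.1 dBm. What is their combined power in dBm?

−53.5 dBm

Convert to linear, add, convert back:
P₁ = 2.88×10⁻⁹ W, P₂ = 1.55×10⁻⁹ W
P_tot = 4.43×10⁻⁹ W → 10 log₁₀(P_tot / 10⁻³) = −53.5 dBm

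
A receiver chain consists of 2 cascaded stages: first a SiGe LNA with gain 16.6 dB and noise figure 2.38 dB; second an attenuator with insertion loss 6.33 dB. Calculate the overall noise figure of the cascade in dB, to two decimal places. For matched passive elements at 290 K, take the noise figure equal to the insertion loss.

2.56 dB

Convert to linear (a loss of L dB is a gain of −L dB): F_i = 10^(NF_i/10), G_i = 10^(G_i,dB/10)
  Stage 1: F_1 = 10^(2.38/10) = 1.730, G_1 = 10^(16.6/10) = 45.71
  Stage 2: F_2 = 10^(6.33/10) = 4.295, G_2 = 10^(−6.33/10) = 0.2328
Friis cascade:
  F = 1.730 + (4.295 − 1)/45.71 = 1.802
NF = 10 log₁₀(1.802) = 2.56 dB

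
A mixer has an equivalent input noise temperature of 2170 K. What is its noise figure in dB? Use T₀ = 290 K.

9.29 dB

F = 1 + T_e/T₀ = 1 + 2170/290 = 8.48276
NF = 10 log₁₀(8.48276) = 9.29 dB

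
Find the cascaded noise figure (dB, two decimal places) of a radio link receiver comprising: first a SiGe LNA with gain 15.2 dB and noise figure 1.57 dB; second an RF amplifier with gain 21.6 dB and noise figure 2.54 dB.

1.64 dB

Convert to linear (a loss of L dB is a gain of −L dB): F_i = 10^(NF_i/10), G_i = 10^(G_i,dB/10)
  Stage 1: F_1 = 10^(1.57/10) = 1.435, G_1 = 10^(15.2/10) = 33.11
  Stage 2: F_2 = 10^(2.54/10) = 1.795, G_2 = 10^(21.6/10) = 144.5
Friis cascade:
  F = 1.435 + (1.795 − 1)/33.11 = 1.459
NF = 10 log₁₀(1.459) = 1.64 dB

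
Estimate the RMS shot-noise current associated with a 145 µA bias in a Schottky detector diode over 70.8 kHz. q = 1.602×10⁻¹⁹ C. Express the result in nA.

1.81 nA

I_n = √(2qI·B)
2qI·B = 2 × 1.602×10⁻¹⁹ × 1.45×10⁻⁴ × 7.08×10⁴ = 3.29×10⁻¹⁸ A²
I_n = √(3.29×10⁻¹⁸) = 1.81×10⁻⁹ A = 1.81 nA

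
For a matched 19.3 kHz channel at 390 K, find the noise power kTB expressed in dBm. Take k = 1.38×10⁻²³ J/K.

−129.8 dBm

P_n = kTB = 1.38×10⁻²³ × 390 × 1.93×10⁴ = 1.04×10⁻¹⁶ W
In dBm: 10 log₁₀(1.04×10⁻¹⁶ / 10⁻³) = −129.8 dBm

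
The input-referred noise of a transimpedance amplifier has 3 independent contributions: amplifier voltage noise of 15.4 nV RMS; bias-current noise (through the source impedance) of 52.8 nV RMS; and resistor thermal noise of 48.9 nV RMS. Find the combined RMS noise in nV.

Uncorrelated sources add in power (mean-square): V_tot = √(ΣV_i²)
V_tot = √[(1.54×10⁻⁸)² + (5.28×10⁻⁸)² + (4.89×10⁻⁸)²] = 7.36×10⁻⁸ V = 73.6 nV

73.6 nV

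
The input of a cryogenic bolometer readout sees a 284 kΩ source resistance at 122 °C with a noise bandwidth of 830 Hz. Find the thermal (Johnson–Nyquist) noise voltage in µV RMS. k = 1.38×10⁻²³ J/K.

2.27 µV

T = 122 °C + 273.15 = 395.15 K
V_n = √(4kTRB)
4kTRB = 4 × 1.38×10⁻²³ × 395.15 × 2.84×10⁵ × 8.30×10² = 5.14×10⁻¹² V²
V_n = √(5.14×10⁻¹²) = 2.27×10⁻⁶ V = 2.27 µV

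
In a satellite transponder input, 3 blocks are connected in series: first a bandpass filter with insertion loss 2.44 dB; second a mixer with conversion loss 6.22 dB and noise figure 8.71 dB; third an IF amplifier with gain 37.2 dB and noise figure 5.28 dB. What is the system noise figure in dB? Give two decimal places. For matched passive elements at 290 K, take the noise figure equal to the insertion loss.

Convert to linear (a loss of L dB is a gain of −L dB): F_i = 10^(NF_i/10), G_i = 10^(G_i,dB/10)
  Stage 1: F_1 = 10^(2.44/10) = 1.754, G_1 = 10^(−2.44/10) = 0.5702
  Stage 2: F_2 = 10^(8.71/10) = 7.430, G_2 = 10^(−6.22/10) = 0.2388
  Stage 3: F_3 = 10^(5.28/10) = 3.373, G_3 = 10^(37.2/10) = 5248
Friis cascade:
  F = 1.754 + (7.430 − 1)/0.5702 + (3.373 − 1)/0.1361 = 30.46
NF = 10 log₁₀(30.46) = 14.84 dB

14.84 dB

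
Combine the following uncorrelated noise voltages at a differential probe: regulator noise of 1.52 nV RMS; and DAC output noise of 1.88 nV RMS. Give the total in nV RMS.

Uncorrelated sources add in power (mean-square): V_tot = √(ΣV_i²)
V_tot = √[(1.52×10⁻⁹)² + (1.88×10⁻⁹)²] = 2.42×10⁻⁹ V = 2.42 nV

2.42 nV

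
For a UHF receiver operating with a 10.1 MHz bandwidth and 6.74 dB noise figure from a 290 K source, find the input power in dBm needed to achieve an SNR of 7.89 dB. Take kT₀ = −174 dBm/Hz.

−89.3 dBm

Sensitivity = −174 + 10 log₁₀(B) + NF + SNR_min
= −174 + 70.04 + 6.74 + 7.89
= −89.33 dBm → −89.3 dBm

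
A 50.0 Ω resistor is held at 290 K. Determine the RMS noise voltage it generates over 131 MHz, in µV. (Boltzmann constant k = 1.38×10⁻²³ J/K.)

10.2 µV

V_n = √(4kTRB)
4kTRB = 4 × 1.38×10⁻²³ × 290 × 5.00×10¹ × 1.31×10⁸ = 1.05×10⁻¹⁰ V²
V_n = √(1.05×10⁻¹⁰) = 1.02×10⁻⁵ V = 10.2 µV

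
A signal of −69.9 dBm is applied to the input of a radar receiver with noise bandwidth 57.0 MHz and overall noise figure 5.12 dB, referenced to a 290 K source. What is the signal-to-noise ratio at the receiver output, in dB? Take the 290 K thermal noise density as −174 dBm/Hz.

Noise floor: N = −174 + 10 log₁₀(B) + NF
10 log₁₀(5.70×10⁷) = 77.56 dB
N = −174 + 77.56 + 5.12 = −91.32 dBm
SNR = P_sig − N = −69.9 − (−91.32) = 21.42 dB → 21.4 dB

21.4 dB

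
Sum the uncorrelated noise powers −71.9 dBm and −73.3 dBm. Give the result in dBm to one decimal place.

−69.5 dBm

Convert to linear, add, convert back:
P₁ = 6.46×10⁻¹¹ W, P₂ = 4.68×10⁻¹¹ W
P_tot = 1.11×10⁻¹⁰ W → 10 log₁₀(P_tot / 10⁻³) = −69.5 dBm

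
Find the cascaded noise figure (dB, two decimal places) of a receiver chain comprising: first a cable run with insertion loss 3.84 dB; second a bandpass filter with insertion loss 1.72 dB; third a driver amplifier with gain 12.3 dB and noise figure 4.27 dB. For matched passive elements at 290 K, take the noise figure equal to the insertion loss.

9.83 dB

Convert to linear (a loss of L dB is a gain of −L dB): F_i = 10^(NF_i/10), G_i = 10^(G_i,dB/10)
  Stage 1: F_1 = 10^(3.84/10) = 2.421, G_1 = 10^(−3.84/10) = 0.4130
  Stage 2: F_2 = 10^(1.72/10) = 1.486, G_2 = 10^(−1.72/10) = 0.6730
  Stage 3: F_3 = 10^(4.27/10) = 2.673, G_3 = 10^(12.3/10) = 16.98
Friis cascade:
  F = 2.421 + (1.486 − 1)/0.4130 + (2.673 − 1)/0.2780 = 9.616
NF = 10 log₁₀(9.616) = 9.83 dB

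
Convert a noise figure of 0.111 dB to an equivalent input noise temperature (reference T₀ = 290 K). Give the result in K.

F = 10^(0.111/10) = 1.02589
T_e = (F − 1)·T₀ = (1.02589 − 1) × 290 = 7.51 K

7.51 K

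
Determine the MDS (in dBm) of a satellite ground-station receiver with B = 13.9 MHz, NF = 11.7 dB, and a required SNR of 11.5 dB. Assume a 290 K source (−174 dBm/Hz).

Sensitivity = −174 + 10 log₁₀(B) + NF + SNR_min
= −174 + 71.43 + 11.7 + 11.5
= −79.37 dBm → −79.4 dBm

−79.4 dBm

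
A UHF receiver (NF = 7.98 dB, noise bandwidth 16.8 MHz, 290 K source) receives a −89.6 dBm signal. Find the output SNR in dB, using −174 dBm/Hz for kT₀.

Noise floor: N = −174 + 10 log₁₀(B) + NF
10 log₁₀(1.68×10⁷) = 72.25 dB
N = −174 + 72.25 + 7.98 = −93.77 dBm
SNR = P_sig − N = −89.6 − (−93.77) = 4.17 dB → 4.2 dB

4.2 dB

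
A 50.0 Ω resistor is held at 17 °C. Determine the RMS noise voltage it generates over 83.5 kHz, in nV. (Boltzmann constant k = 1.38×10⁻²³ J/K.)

T = 17 °C + 273.15 = 290.15 K
V_n = √(4kTRB)
4kTRB = 4 × 1.38×10⁻²³ × 290.15 × 5.00×10¹ × 8.35×10⁴ = 6.69×10⁻¹⁴ V²
V_n = √(6.69×10⁻¹⁴) = 2.59×10⁻⁷ V = 259 nV

259 nV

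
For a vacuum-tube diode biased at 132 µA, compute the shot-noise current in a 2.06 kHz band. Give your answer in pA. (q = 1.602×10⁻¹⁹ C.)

I_n = √(2qI·B)
2qI·B = 2 × 1.602×10⁻¹⁹ × 1.32×10⁻⁴ × 2.06×10³ = 8.71×10⁻²⁰ A²
I_n = √(8.71×10⁻²⁰) = 2.95×10⁻¹⁰ A = 295 pA

295 pA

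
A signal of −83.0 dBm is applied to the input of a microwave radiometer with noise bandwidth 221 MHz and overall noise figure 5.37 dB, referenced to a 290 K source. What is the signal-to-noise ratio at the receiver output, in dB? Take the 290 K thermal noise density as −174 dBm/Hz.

Noise floor: N = −174 + 10 log₁₀(B) + NF
10 log₁₀(2.21×10⁸) = 83.44 dB
N = −174 + 83.44 + 5.37 = −85.19 dBm
SNR = P_sig − N = −83.0 − (−85.19) = 2.19 dB → 2.2 dB

2.2 dB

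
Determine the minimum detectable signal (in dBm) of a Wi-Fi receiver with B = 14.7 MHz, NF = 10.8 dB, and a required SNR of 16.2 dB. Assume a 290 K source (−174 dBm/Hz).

−75.3 dBm

Sensitivity = −174 + 10 log₁₀(B) + NF + SNR_min
= −174 + 71.67 + 10.8 + 16.2
= −75.33 dBm → −75.3 dBm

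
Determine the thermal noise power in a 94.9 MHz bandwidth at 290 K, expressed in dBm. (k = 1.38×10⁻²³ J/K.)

−94.2 dBm

P_n = kTB = 1.38×10⁻²³ × 290 × 9.49×10⁷ = 3.80×10⁻¹³ W
In dBm: 10 log₁₀(3.80×10⁻¹³ / 10⁻³) = −94.2 dBm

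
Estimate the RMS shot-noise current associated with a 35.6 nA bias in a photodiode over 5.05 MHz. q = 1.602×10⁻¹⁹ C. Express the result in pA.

I_n = √(2qI·B)
2qI·B = 2 × 1.602×10⁻¹⁹ × 3.56×10⁻⁸ × 5.05×10⁶ = 5.76×10⁻²⁰ A²
I_n = √(5.76×10⁻²⁰) = 2.40×10⁻¹⁰ A = 240 pA

240 pA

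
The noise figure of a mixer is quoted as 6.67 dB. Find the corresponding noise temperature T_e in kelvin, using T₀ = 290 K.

F = 10^(6.67/10) = 4.64515
T_e = (F − 1)·T₀ = (4.64515 − 1) × 290 = 1057 K

1057 K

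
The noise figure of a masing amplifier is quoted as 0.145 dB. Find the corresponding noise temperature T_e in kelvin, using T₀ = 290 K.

F = 10^(0.145/10) = 1.03395
T_e = (F − 1)·T₀ = (1.03395 − 1) × 290 = 9.85 K

9.85 K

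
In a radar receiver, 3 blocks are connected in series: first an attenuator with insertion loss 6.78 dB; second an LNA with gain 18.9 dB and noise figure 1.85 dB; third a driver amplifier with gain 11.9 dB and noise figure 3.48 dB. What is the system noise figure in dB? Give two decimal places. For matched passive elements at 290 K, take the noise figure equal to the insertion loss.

8.67 dB

Convert to linear (a loss of L dB is a gain of −L dB): F_i = 10^(NF_i/10), G_i = 10^(G_i,dB/10)
  Stage 1: F_1 = 10^(6.78/10) = 4.764, G_1 = 10^(−6.78/10) = 0.2099
  Stage 2: F_2 = 10^(1.85/10) = 1.531, G_2 = 10^(18.9/10) = 77.62
  Stage 3: F_3 = 10^(3.48/10) = 2.228, G_3 = 10^(11.9/10) = 15.49
Friis cascade:
  F = 4.764 + (1.531 − 1)/0.2099 + (2.228 − 1)/16.29 = 7.370
NF = 10 log₁₀(7.370) = 8.67 dB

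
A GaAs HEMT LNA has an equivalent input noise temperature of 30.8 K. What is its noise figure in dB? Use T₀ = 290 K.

F = 1 + T_e/T₀ = 1 + 30.8/290 = 1.10621
NF = 10 log₁₀(1.10621) = 0.438 dB

0.438 dB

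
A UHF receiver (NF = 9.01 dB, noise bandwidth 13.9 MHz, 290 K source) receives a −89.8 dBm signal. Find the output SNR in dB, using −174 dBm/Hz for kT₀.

Noise floor: N = −174 + 10 log₁₀(B) + NF
10 log₁₀(1.39×10⁷) = 71.43 dB
N = −174 + 71.43 + 9.01 = −93.56 dBm
SNR = P_sig − N = −89.8 − (−93.56) = 3.76 dB → 3.8 dB

3.8 dB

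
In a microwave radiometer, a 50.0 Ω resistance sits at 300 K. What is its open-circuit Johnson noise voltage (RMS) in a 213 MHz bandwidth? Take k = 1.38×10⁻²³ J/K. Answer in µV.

13.3 µV

V_n = √(4kTRB)
4kTRB = 4 × 1.38×10⁻²³ × 300 × 5.00×10¹ × 2.13×10⁸ = 1.76×10⁻¹⁰ V²
V_n = √(1.76×10⁻¹⁰) = 1.33×10⁻⁵ V = 13.3 µV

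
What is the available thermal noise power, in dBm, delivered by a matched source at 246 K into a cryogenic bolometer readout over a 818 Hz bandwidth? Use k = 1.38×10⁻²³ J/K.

−145.6 dBm

P_n = kTB = 1.38×10⁻²³ × 246 × 8.18×10² = 2.78×10⁻¹⁸ W
In dBm: 10 log₁₀(2.78×10⁻¹⁸ / 10⁻³) = −145.6 dBm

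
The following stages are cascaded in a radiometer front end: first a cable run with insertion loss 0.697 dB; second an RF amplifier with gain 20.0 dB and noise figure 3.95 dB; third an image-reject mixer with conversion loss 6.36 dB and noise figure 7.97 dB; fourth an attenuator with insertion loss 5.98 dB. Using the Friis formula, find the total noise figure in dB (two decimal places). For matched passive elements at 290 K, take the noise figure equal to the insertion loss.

4.95 dB

Convert to linear (a loss of L dB is a gain of −L dB): F_i = 10^(NF_i/10), G_i = 10^(G_i,dB/10)
  Stage 1: F_1 = 10^(0.697/10) = 1.174, G_1 = 10^(−0.697/10) = 0.8517
  Stage 2: F_2 = 10^(3.95/10) = 2.483, G_2 = 10^(20.0/10) = 100.0
  Stage 3: F_3 = 10^(7.97/10) = 6.266, G_3 = 10^(−6.36/10) = 0.2312
  Stage 4: F_4 = 10^(5.98/10) = 3.963, G_4 = 10^(−5.98/10) = 0.2523
Friis cascade:
  F = 1.174 + (2.483 − 1)/0.8517 + (6.266 − 1)/85.17 + (3.963 − 1)/19.69 = 3.128
NF = 10 log₁₀(3.128) = 4.95 dB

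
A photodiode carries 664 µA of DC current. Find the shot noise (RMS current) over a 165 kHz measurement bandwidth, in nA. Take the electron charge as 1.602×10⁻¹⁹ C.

I_n = √(2qI·B)
2qI·B = 2 × 1.602×10⁻¹⁹ × 6.64×10⁻⁴ × 1.65×10⁵ = 3.51×10⁻¹⁷ A²
I_n = √(3.51×10⁻¹⁷) = 5.92×10⁻⁹ A = 5.92 nA

5.92 nA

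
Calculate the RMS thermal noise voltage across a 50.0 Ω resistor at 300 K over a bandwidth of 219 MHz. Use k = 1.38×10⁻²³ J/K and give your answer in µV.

V_n = √(4kTRB)
4kTRB = 4 × 1.38×10⁻²³ × 300 × 5.00×10¹ × 2.19×10⁸ = 1.81×10⁻¹⁰ V²
V_n = √(1.81×10⁻¹⁰) = 1.35×10⁻⁵ V = 13.5 µV

13.5 µV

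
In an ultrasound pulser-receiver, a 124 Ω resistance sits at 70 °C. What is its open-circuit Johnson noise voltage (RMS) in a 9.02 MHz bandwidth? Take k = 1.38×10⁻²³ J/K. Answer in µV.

T = 70 °C + 273.15 = 343.15 K
V_n = √(4kTRB)
4kTRB = 4 × 1.38×10⁻²³ × 343.15 × 1.24×10² × 9.02×10⁶ = 2.12×10⁻¹¹ V²
V_n = √(2.12×10⁻¹¹) = 4.60×10⁻⁶ V = 4.60 µV

4.60 µV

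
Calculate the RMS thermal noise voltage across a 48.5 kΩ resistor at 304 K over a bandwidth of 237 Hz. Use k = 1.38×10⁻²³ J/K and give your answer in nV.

439 nV

V_n = √(4kTRB)
4kTRB = 4 × 1.38×10⁻²³ × 304 × 4.85×10⁴ × 2.37×10² = 1.93×10⁻¹³ V²
V_n = √(1.93×10⁻¹³) = 4.39×10⁻⁷ V = 439 nV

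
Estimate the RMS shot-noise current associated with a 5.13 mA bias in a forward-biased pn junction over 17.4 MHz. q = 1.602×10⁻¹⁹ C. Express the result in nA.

169 nA

I_n = √(2qI·B)
2qI·B = 2 × 1.602×10⁻¹⁹ × 5.13×10⁻³ × 1.74×10⁷ = 2.86×10⁻¹⁴ A²
I_n = √(2.86×10⁻¹⁴) = 1.69×10⁻⁷ A = 169 nA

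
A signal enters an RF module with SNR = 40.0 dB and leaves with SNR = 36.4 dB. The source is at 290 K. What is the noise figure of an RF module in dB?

3.6 dB

NF (dB) = SNR_in(dB) − SNR_out(dB) when the source is at T₀
NF = 40.0 − 36.4 = 3.6 dB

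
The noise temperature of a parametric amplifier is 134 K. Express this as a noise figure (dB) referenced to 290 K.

F = 1 + T_e/T₀ = 1 + 134/290 = 1.46207
NF = 10 log₁₀(1.46207) = 1.65 dB

1.65 dB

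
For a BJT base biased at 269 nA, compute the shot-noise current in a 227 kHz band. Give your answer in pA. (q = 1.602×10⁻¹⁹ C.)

140 pA

I_n = √(2qI·B)
2qI·B = 2 × 1.602×10⁻¹⁹ × 2.69×10⁻⁷ × 2.27×10⁵ = 1.96×10⁻²⁰ A²
I_n = √(1.96×10⁻²⁰) = 1.40×10⁻¹⁰ A = 140 pA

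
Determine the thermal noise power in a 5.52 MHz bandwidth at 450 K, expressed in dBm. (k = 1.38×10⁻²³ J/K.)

−104.6 dBm

P_n = kTB = 1.38×10⁻²³ × 450 × 5.52×10⁶ = 3.43×10⁻¹⁴ W
In dBm: 10 log₁₀(3.43×10⁻¹⁴ / 10⁻³) = −104.6 dBm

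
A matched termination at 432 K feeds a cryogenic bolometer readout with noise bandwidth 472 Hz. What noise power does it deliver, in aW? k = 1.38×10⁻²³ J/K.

P_n = kTB = 1.38×10⁻²³ × 432 × 4.72×10² = 2.81×10⁻¹⁸ W = 2.81 aW

2.81 aW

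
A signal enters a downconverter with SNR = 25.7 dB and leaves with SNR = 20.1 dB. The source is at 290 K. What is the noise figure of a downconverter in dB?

NF (dB) = SNR_in(dB) − SNR_out(dB) when the source is at T₀
NF = 25.7 − 20.1 = 5.6 dB

5.6 dB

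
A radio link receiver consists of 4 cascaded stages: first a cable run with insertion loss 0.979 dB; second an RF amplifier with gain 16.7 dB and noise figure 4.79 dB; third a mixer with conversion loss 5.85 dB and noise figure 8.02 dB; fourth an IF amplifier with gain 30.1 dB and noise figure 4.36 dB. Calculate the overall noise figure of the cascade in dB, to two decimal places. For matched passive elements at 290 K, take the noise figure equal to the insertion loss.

Convert to linear (a loss of L dB is a gain of −L dB): F_i = 10^(NF_i/10), G_i = 10^(G_i,dB/10)
  Stage 1: F_1 = 10^(0.979/10) = 1.253, G_1 = 10^(−0.979/10) = 0.7982
  Stage 2: F_2 = 10^(4.79/10) = 3.013, G_2 = 10^(16.7/10) = 46.77
  Stage 3: F_3 = 10^(8.02/10) = 6.339, G_3 = 10^(−5.85/10) = 0.2600
  Stage 4: F_4 = 10^(4.36/10) = 2.729, G_4 = 10^(30.1/10) = 1023
Friis cascade:
  F = 1.253 + (3.013 − 1)/0.7982 + (6.339 − 1)/37.33 + (2.729 − 1)/9.707 = 4.096
NF = 10 log₁₀(4.096) = 6.12 dB

6.12 dB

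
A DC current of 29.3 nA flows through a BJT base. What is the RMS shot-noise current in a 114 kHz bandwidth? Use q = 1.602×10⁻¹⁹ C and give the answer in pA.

I_n = √(2qI·B)
2qI·B = 2 × 1.602×10⁻¹⁹ × 2.93×10⁻⁸ × 1.14×10⁵ = 1.07×10⁻²¹ A²
I_n = √(1.07×10⁻²¹) = 3.27×10⁻¹¹ A = 32.7 pA

32.7 pA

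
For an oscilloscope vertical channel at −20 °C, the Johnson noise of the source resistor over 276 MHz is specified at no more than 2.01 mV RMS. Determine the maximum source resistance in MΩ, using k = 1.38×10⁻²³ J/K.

1.05 MΩ

T = −20 °C + 273.15 = 253.15 K
Johnson–Nyquist: V_n = √(4kTRB) ⇒ R = V_n² / (4kTB)
4kTB = 4 × 1.38×10⁻²³ × 253.15 × 2.76×10⁸ = 3.86×10⁻¹²
R = (2.01×10⁻³)² / 3.86×10⁻¹² = 1.05×10⁶ Ω = 1.05 MΩ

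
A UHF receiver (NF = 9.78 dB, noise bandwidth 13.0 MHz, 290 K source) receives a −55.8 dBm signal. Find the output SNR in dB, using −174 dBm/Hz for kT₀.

37.3 dB

Noise floor: N = −174 + 10 log₁₀(B) + NF
10 log₁₀(1.30×10⁷) = 71.14 dB
N = −174 + 71.14 + 9.78 = −93.08 dBm
SNR = P_sig − N = −55.8 − (−93.08) = 37.28 dB → 37.3 dB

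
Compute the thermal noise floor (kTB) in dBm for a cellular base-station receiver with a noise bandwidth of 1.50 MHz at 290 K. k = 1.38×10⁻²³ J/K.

P_n = kTB = 1.38×10⁻²³ × 290 × 1.50×10⁶ = 6.00×10⁻¹⁵ W
In dBm: 10 log₁₀(6.00×10⁻¹⁵ / 10⁻³) = −112.2 dBm

−112.2 dBm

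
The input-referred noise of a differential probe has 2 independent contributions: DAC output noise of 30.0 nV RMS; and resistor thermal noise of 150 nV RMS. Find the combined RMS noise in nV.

153 nV

Uncorrelated sources add in power (mean-square): V_tot = √(ΣV_i²)
V_tot = √[(3.00×10⁻⁸)² + (1.50×10⁻⁷)²] = 1.53×10⁻⁷ V = 153 nV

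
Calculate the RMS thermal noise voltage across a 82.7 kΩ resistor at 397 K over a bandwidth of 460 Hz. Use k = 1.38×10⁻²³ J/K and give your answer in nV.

V_n = √(4kTRB)
4kTRB = 4 × 1.38×10⁻²³ × 397 × 8.27×10⁴ × 4.60×10² = 8.34×10⁻¹³ V²
V_n = √(8.34×10⁻¹³) = 9.13×10⁻⁷ V = 913 nV

913 nV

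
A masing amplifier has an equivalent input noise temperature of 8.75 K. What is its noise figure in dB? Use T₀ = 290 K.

0.129 dB

F = 1 + T_e/T₀ = 1 + 8.75/290 = 1.03017
NF = 10 log₁₀(1.03017) = 0.129 dB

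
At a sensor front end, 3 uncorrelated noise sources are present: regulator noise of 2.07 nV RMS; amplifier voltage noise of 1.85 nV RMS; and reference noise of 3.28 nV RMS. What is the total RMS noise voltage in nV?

Uncorrelated sources add in power (mean-square): V_tot = √(ΣV_i²)
V_tot = √[(2.07×10⁻⁹)² + (1.85×10⁻⁹)² + (3.28×10⁻⁹)²] = 4.30×10⁻⁹ V = 4.30 nV

4.30 nV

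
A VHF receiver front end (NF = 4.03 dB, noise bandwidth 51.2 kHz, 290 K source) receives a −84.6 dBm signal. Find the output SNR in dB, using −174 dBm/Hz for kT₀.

Noise floor: N = −174 + 10 log₁₀(B) + NF
10 log₁₀(5.12×10⁴) = 47.09 dB
N = −174 + 47.09 + 4.03 = −122.88 dBm
SNR = P_sig − N = −84.6 − (−122.88) = 38.28 dB → 38.3 dB

38.3 dB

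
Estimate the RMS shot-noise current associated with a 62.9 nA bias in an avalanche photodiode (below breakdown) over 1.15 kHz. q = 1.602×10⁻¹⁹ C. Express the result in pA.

I_n = √(2qI·B)
2qI·B = 2 × 1.602×10⁻¹⁹ × 6.29×10⁻⁸ × 1.15×10³ = 2.32×10⁻²³ A²
I_n = √(2.32×10⁻²³) = 4.81×10⁻¹² A = 4.81 pA

4.81 pA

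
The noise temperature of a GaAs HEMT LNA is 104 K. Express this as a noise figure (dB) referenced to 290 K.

F = 1 + T_e/T₀ = 1 + 104/290 = 1.35862
NF = 10 log₁₀(1.35862) = 1.33 dB

1.33 dB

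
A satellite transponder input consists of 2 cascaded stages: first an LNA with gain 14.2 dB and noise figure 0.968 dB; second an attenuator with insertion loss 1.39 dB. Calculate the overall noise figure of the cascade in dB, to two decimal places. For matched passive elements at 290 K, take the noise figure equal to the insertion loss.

1.02 dB

Convert to linear (a loss of L dB is a gain of −L dB): F_i = 10^(NF_i/10), G_i = 10^(G_i,dB/10)
  Stage 1: F_1 = 10^(0.968/10) = 1.250, G_1 = 10^(14.2/10) = 26.30
  Stage 2: F_2 = 10^(1.39/10) = 1.377, G_2 = 10^(−1.39/10) = 0.7261
Friis cascade:
  F = 1.250 + (1.377 − 1)/26.30 = 1.264
NF = 10 log₁₀(1.264) = 1.02 dB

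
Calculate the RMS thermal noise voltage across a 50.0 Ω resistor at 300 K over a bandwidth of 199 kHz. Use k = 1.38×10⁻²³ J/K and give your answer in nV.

406 nV

V_n = √(4kTRB)
4kTRB = 4 × 1.38×10⁻²³ × 300 × 5.00×10¹ × 1.99×10⁵ = 1.65×10⁻¹³ V²
V_n = √(1.65×10⁻¹³) = 4.06×10⁻⁷ V = 406 nV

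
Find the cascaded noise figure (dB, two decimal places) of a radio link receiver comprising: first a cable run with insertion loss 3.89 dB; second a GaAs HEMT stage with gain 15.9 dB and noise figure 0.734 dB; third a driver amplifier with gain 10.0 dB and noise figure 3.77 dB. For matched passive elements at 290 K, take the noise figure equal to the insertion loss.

4.75 dB

Convert to linear (a loss of L dB is a gain of −L dB): F_i = 10^(NF_i/10), G_i = 10^(G_i,dB/10)
  Stage 1: F_1 = 10^(3.89/10) = 2.449, G_1 = 10^(−3.89/10) = 0.4083
  Stage 2: F_2 = 10^(0.734/10) = 1.184, G_2 = 10^(15.9/10) = 38.90
  Stage 3: F_3 = 10^(3.77/10) = 2.382, G_3 = 10^(10.0/10) = 10.00
Friis cascade:
  F = 2.449 + (1.184 − 1)/0.4083 + (2.382 − 1)/15.89 = 2.987
NF = 10 log₁₀(2.987) = 4.75 dB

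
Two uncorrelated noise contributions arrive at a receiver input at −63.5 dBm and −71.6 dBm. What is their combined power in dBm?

−62.9 dBm

Convert to linear, add, convert back:
P₁ = 4.47×10⁻¹⁰ W, P₂ = 6.92×10⁻¹¹ W
P_tot = 5.16×10⁻¹⁰ W → 10 log₁₀(P_tot / 10⁻³) = −62.9 dBm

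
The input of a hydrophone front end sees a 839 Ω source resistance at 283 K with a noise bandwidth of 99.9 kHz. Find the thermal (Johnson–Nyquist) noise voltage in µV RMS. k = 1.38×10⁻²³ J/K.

V_n = √(4kTRB)
4kTRB = 4 × 1.38×10⁻²³ × 283 × 8.39×10² × 9.99×10⁴ = 1.31×10⁻¹² V²
V_n = √(1.31×10⁻¹²) = 1.14×10⁻⁶ V = 1.14 µV

1.14 µV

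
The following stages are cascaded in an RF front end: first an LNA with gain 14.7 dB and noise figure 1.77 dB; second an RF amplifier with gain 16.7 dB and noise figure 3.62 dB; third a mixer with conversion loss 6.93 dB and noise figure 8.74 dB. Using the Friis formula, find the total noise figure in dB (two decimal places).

1.91 dB

Convert to linear (a loss of L dB is a gain of −L dB): F_i = 10^(NF_i/10), G_i = 10^(G_i,dB/10)
  Stage 1: F_1 = 10^(1.77/10) = 1.503, G_1 = 10^(14.7/10) = 29.51
  Stage 2: F_2 = 10^(3.62/10) = 2.301, G_2 = 10^(16.7/10) = 46.77
  Stage 3: F_3 = 10^(8.74/10) = 7.482, G_3 = 10^(−6.93/10) = 0.2028
Friis cascade:
  F = 1.503 + (2.301 − 1)/29.51 + (7.482 − 1)/1380 = 1.552
NF = 10 log₁₀(1.552) = 1.91 dB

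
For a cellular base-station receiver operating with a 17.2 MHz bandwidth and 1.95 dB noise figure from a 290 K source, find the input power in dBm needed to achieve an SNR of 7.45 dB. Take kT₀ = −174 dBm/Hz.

Sensitivity = −174 + 10 log₁₀(B) + NF + SNR_min
= −174 + 72.36 + 1.95 + 7.45
= −92.24 dBm → −92.2 dBm

−92.2 dBm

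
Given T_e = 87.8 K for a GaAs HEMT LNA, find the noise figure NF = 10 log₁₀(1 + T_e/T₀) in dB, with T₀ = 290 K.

1.15 dB

F = 1 + T_e/T₀ = 1 + 87.8/290 = 1.30276
NF = 10 log₁₀(1.30276) = 1.15 dB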